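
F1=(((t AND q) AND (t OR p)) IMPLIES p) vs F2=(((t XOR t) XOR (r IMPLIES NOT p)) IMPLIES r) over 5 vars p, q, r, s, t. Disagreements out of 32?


F1 = (((t AND q) AND (t OR p)) IMPLIES p)
F2 = (((t XOR t) XOR (r IMPLIES NOT p)) IMPLIES r)
Evaluate both on each of 32 rows (bits = p,q,r,s,t):
  row 0 [00000]: F1=1 F2=0 (differ) -> 1
  row 1 [00001]: F1=1 F2=0 (differ) -> 1
  row 2 [00010]: F1=1 F2=0 (differ) -> 1
  row 3 [00011]: F1=1 F2=0 (differ) -> 1
  row 4 [00100]: F1=1 F2=1 -> 0
  row 5 [00101]: F1=1 F2=1 -> 0
  row 6 [00110]: F1=1 F2=1 -> 0
  row 7 [00111]: F1=1 F2=1 -> 0
  row 8 [01000]: F1=1 F2=0 (differ) -> 1
  row 9 [01001]: F1=0 F2=0 -> 0
  row 10 [01010]: F1=1 F2=0 (differ) -> 1
  row 11 [01011]: F1=0 F2=0 -> 0
  row 12 [01100]: F1=1 F2=1 -> 0
  row 13 [01101]: F1=0 F2=1 (differ) -> 1
  row 14 [01110]: F1=1 F2=1 -> 0
  row 15 [01111]: F1=0 F2=1 (differ) -> 1
  row 16 [10000]: F1=1 F2=0 (differ) -> 1
  row 17 [10001]: F1=1 F2=0 (differ) -> 1
  row 18 [10010]: F1=1 F2=0 (differ) -> 1
  row 19 [10011]: F1=1 F2=0 (differ) -> 1
  row 20 [10100]: F1=1 F2=1 -> 0
  row 21 [10101]: F1=1 F2=1 -> 0
  row 22 [10110]: F1=1 F2=1 -> 0
  row 23 [10111]: F1=1 F2=1 -> 0
  row 24 [11000]: F1=1 F2=0 (differ) -> 1
  row 25 [11001]: F1=1 F2=0 (differ) -> 1
  row 26 [11010]: F1=1 F2=0 (differ) -> 1
  row 27 [11011]: F1=1 F2=0 (differ) -> 1
  row 28 [11100]: F1=1 F2=1 -> 0
  row 29 [11101]: F1=1 F2=1 -> 0
  row 30 [11110]: F1=1 F2=1 -> 0
  row 31 [11111]: F1=1 F2=1 -> 0
Full result column, 8 rows per line (p,q fixed per line; r,s,t runs 000..111 left to right):
  rows 0-7 [p,q=00]: 11110000  (ones: 4)
  rows 8-15 [p,q=01]: 10100101  (ones: 4)
  rows 16-23 [p,q=10]: 11110000  (ones: 4)
  rows 24-31 [p,q=11]: 11110000  (ones: 4)
Disagreements = 4+4+4+4 = 16

16


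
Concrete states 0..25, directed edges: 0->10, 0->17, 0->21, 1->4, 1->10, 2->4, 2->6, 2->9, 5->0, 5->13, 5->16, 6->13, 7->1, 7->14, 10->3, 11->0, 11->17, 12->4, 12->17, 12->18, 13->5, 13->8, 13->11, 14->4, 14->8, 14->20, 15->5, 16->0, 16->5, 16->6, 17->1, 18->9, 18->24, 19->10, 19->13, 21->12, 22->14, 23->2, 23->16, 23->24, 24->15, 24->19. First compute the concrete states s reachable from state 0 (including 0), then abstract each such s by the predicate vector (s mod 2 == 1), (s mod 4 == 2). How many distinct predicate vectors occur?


BFS from 0:
Concrete reachable: {0, 1, 3, 4, 5, 6, 8, 9, 10, 11, 12, 13, 15, 16, 17, 18, 19, 21, 24}
Abstract via predicates (s mod 2 == 1), (s mod 4 == 2):
  (0,0) <- {0, 4, 8, 12, 16, 24}
  (0,1) <- {6, 10, 18}
  (1,0) <- {1, 3, 5, 9, 11, 13, 15, 17, 19, 21}
Distinct abstract states = 3

3


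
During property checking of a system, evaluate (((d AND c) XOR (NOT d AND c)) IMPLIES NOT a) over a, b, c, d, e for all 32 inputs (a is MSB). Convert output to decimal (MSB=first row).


Formula: (((d AND c) XOR (NOT d AND c)) IMPLIES NOT a) over a, b, c, d, e (32 rows)
Evaluate each row (bits = a,b,c,d,e, MSB first):
  row 0 [00000]: (((0 AND 0) XOR (NOT 0 AND 0)) IMPLIES NOT 0) -> 1
  row 1 [00001]: (((0 AND 0) XOR (NOT 0 AND 0)) IMPLIES NOT 0) -> 1
  row 2 [00010]: (((1 AND 0) XOR (NOT 1 AND 0)) IMPLIES NOT 0) -> 1
  row 3 [00011]: (((1 AND 0) XOR (NOT 1 AND 0)) IMPLIES NOT 0) -> 1
  row 4 [00100]: (((0 AND 1) XOR (NOT 0 AND 1)) IMPLIES NOT 0) -> 1
  row 5 [00101]: (((0 AND 1) XOR (NOT 0 AND 1)) IMPLIES NOT 0) -> 1
  row 6 [00110]: (((1 AND 1) XOR (NOT 1 AND 1)) IMPLIES NOT 0) -> 1
  row 7 [00111]: (((1 AND 1) XOR (NOT 1 AND 1)) IMPLIES NOT 0) -> 1
  row 8 [01000]: (((0 AND 0) XOR (NOT 0 AND 0)) IMPLIES NOT 0) -> 1
  row 9 [01001]: (((0 AND 0) XOR (NOT 0 AND 0)) IMPLIES NOT 0) -> 1
  row 10 [01010]: (((1 AND 0) XOR (NOT 1 AND 0)) IMPLIES NOT 0) -> 1
  row 11 [01011]: (((1 AND 0) XOR (NOT 1 AND 0)) IMPLIES NOT 0) -> 1
  row 12 [01100]: (((0 AND 1) XOR (NOT 0 AND 1)) IMPLIES NOT 0) -> 1
  row 13 [01101]: (((0 AND 1) XOR (NOT 0 AND 1)) IMPLIES NOT 0) -> 1
  row 14 [01110]: (((1 AND 1) XOR (NOT 1 AND 1)) IMPLIES NOT 0) -> 1
  row 15 [01111]: (((1 AND 1) XOR (NOT 1 AND 1)) IMPLIES NOT 0) -> 1
  row 16 [10000]: (((0 AND 0) XOR (NOT 0 AND 0)) IMPLIES NOT 1) -> 1
  row 17 [10001]: (((0 AND 0) XOR (NOT 0 AND 0)) IMPLIES NOT 1) -> 1
  row 18 [10010]: (((1 AND 0) XOR (NOT 1 AND 0)) IMPLIES NOT 1) -> 1
  row 19 [10011]: (((1 AND 0) XOR (NOT 1 AND 0)) IMPLIES NOT 1) -> 1
  row 20 [10100]: (((0 AND 1) XOR (NOT 0 AND 1)) IMPLIES NOT 1) -> 0
  row 21 [10101]: (((0 AND 1) XOR (NOT 0 AND 1)) IMPLIES NOT 1) -> 0
  row 22 [10110]: (((1 AND 1) XOR (NOT 1 AND 1)) IMPLIES NOT 1) -> 0
  row 23 [10111]: (((1 AND 1) XOR (NOT 1 AND 1)) IMPLIES NOT 1) -> 0
  row 24 [11000]: (((0 AND 0) XOR (NOT 0 AND 0)) IMPLIES NOT 1) -> 1
  row 25 [11001]: (((0 AND 0) XOR (NOT 0 AND 0)) IMPLIES NOT 1) -> 1
  row 26 [11010]: (((1 AND 0) XOR (NOT 1 AND 0)) IMPLIES NOT 1) -> 1
  row 27 [11011]: (((1 AND 0) XOR (NOT 1 AND 0)) IMPLIES NOT 1) -> 1
  row 28 [11100]: (((0 AND 1) XOR (NOT 0 AND 1)) IMPLIES NOT 1) -> 0
  row 29 [11101]: (((0 AND 1) XOR (NOT 0 AND 1)) IMPLIES NOT 1) -> 0
  row 30 [11110]: (((1 AND 1) XOR (NOT 1 AND 1)) IMPLIES NOT 1) -> 0
  row 31 [11111]: (((1 AND 1) XOR (NOT 1 AND 1)) IMPLIES NOT 1) -> 0
Full result column, 4 rows per line (a,b,c fixed per line; d,e runs 00..11 left to right):
  rows 0-3 [a,b,c=000]: 1111  = hex F
  rows 4-7 [a,b,c=001]: 1111  = hex F
  rows 8-11 [a,b,c=010]: 1111  = hex F
  rows 12-15 [a,b,c=011]: 1111  = hex F
  rows 16-19 [a,b,c=100]: 1111  = hex F
  rows 20-23 [a,b,c=101]: 0000  = hex 0
  rows 24-27 [a,b,c=110]: 1111  = hex F
  rows 28-31 [a,b,c=111]: 0000  = hex 0
Output column (row 0 .. row 31) = 11111111111111111111000011110000
Output column grouped in 4s = 1111 1111 1111 1111 1111 0000 1111 0000 = 0xFFFFF0F0
Convert to decimal digit by digit (value = value*16 + digit):
  F -> 15
  15*16 + 15 (F) = 255
  255*16 + 15 (F) = 4095
  4095*16 + 15 (F) = 65535
  65535*16 + 15 (F) = 1048575
  1048575*16 + 0 = 16777200
  16777200*16 + 15 (F) = 268435215
  268435215*16 + 0 = 4294963440
Decimal = 4294963440

4294963440


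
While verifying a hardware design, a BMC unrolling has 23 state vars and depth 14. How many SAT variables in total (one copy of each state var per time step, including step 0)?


BMC unrolls to depth k, creating one copy of each state var for steps 0..k.
Step count = 14 + 1 = 15 (steps 0 through 14)
Vars per step = 23
Total = 23 * 15 = 345

345


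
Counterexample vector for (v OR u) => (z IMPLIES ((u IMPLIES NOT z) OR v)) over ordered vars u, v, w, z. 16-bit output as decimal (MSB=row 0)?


F1 = (v OR u)
F2 = (z IMPLIES ((u IMPLIES NOT z) OR v))
Counterexample to F1=>F2 is where F1=1 and F2=0.
Evaluate each row (bits = u,v,w,z, MSB first):
  row 0 [0000]: F1=0 F2=1 -> F1&~F2 -> 0
  row 1 [0001]: F1=0 F2=1 -> F1&~F2 -> 0
  row 2 [0010]: F1=0 F2=1 -> F1&~F2 -> 0
  row 3 [0011]: F1=0 F2=1 -> F1&~F2 -> 0
  row 4 [0100]: F1=1 F2=1 -> F1&~F2 -> 0
  row 5 [0101]: F1=1 F2=1 -> F1&~F2 -> 0
  row 6 [0110]: F1=1 F2=1 -> F1&~F2 -> 0
  row 7 [0111]: F1=1 F2=1 -> F1&~F2 -> 0
  row 8 [1000]: F1=1 F2=1 -> F1&~F2 -> 0
  row 9 [1001]: F1=1 F2=0 -> F1&~F2 -> 1
  row 10 [1010]: F1=1 F2=1 -> F1&~F2 -> 0
  row 11 [1011]: F1=1 F2=0 -> F1&~F2 -> 1
  row 12 [1100]: F1=1 F2=1 -> F1&~F2 -> 0
  row 13 [1101]: F1=1 F2=1 -> F1&~F2 -> 0
  row 14 [1110]: F1=1 F2=1 -> F1&~F2 -> 0
  row 15 [1111]: F1=1 F2=1 -> F1&~F2 -> 0
Full result column, 4 rows per line (u,v fixed per line; w,z runs 00..11 left to right):
  rows 0-3 [u,v=00]: 0000  = hex 0
  rows 4-7 [u,v=01]: 0000  = hex 0
  rows 8-11 [u,v=10]: 0101  = hex 5
  rows 12-15 [u,v=11]: 0000  = hex 0
Counterexample vector (row 0 .. row 15) = 0000000001010000
Output column grouped in 4s = 0000 0000 0101 0000 = 0x0050
Convert to decimal digit by digit (value = value*16 + digit):
  0 -> 0
  0*16 + 0 = 0
  0*16 + 5 = 5
  5*16 + 0 = 80
Decimal = 80

80


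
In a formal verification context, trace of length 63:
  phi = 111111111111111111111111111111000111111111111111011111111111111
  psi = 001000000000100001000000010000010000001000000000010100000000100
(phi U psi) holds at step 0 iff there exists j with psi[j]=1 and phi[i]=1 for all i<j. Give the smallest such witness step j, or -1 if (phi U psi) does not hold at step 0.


(phi U psi) at 0: need smallest j with psi[j]=1 and phi[i]=1 for all i in [0,j).
Scan from step 0:
  step 0: phi=1, psi=0 -> continue
  step 1: phi=1, psi=0 -> continue
  step 2: psi=1 and phi held for [0,2) -> witness found
Witness step = 2

2


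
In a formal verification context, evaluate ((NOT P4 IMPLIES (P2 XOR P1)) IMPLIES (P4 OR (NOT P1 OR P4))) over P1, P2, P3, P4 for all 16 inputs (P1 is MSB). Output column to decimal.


Formula: ((NOT P4 IMPLIES (P2 XOR P1)) IMPLIES (P4 OR (NOT P1 OR P4))) over P1, P2, P3, P4 (16 rows)
Evaluate each row (bits = P1,P2,P3,P4, MSB first):
  row 0 [0000]: ((NOT 0 IMPLIES (0 XOR 0)) IMPLIES (0 OR (NOT 0 OR 0))) -> 1
  row 1 [0001]: ((NOT 1 IMPLIES (0 XOR 0)) IMPLIES (1 OR (NOT 0 OR 1))) -> 1
  row 2 [0010]: ((NOT 0 IMPLIES (0 XOR 0)) IMPLIES (0 OR (NOT 0 OR 0))) -> 1
  row 3 [0011]: ((NOT 1 IMPLIES (0 XOR 0)) IMPLIES (1 OR (NOT 0 OR 1))) -> 1
  row 4 [0100]: ((NOT 0 IMPLIES (1 XOR 0)) IMPLIES (0 OR (NOT 0 OR 0))) -> 1
  row 5 [0101]: ((NOT 1 IMPLIES (1 XOR 0)) IMPLIES (1 OR (NOT 0 OR 1))) -> 1
  row 6 [0110]: ((NOT 0 IMPLIES (1 XOR 0)) IMPLIES (0 OR (NOT 0 OR 0))) -> 1
  row 7 [0111]: ((NOT 1 IMPLIES (1 XOR 0)) IMPLIES (1 OR (NOT 0 OR 1))) -> 1
  row 8 [1000]: ((NOT 0 IMPLIES (0 XOR 1)) IMPLIES (0 OR (NOT 1 OR 0))) -> 0
  row 9 [1001]: ((NOT 1 IMPLIES (0 XOR 1)) IMPLIES (1 OR (NOT 1 OR 1))) -> 1
  row 10 [1010]: ((NOT 0 IMPLIES (0 XOR 1)) IMPLIES (0 OR (NOT 1 OR 0))) -> 0
  row 11 [1011]: ((NOT 1 IMPLIES (0 XOR 1)) IMPLIES (1 OR (NOT 1 OR 1))) -> 1
  row 12 [1100]: ((NOT 0 IMPLIES (1 XOR 1)) IMPLIES (0 OR (NOT 1 OR 0))) -> 1
  row 13 [1101]: ((NOT 1 IMPLIES (1 XOR 1)) IMPLIES (1 OR (NOT 1 OR 1))) -> 1
  row 14 [1110]: ((NOT 0 IMPLIES (1 XOR 1)) IMPLIES (0 OR (NOT 1 OR 0))) -> 1
  row 15 [1111]: ((NOT 1 IMPLIES (1 XOR 1)) IMPLIES (1 OR (NOT 1 OR 1))) -> 1
Full result column, 4 rows per line (P1,P2 fixed per line; P3,P4 runs 00..11 left to right):
  rows 0-3 [P1,P2=00]: 1111  = hex F
  rows 4-7 [P1,P2=01]: 1111  = hex F
  rows 8-11 [P1,P2=10]: 0101  = hex 5
  rows 12-15 [P1,P2=11]: 1111  = hex F
Output column (row 0 .. row 15) = 1111111101011111
Output column grouped in 4s = 1111 1111 0101 1111 = 0xFF5F
Convert to decimal digit by digit (value = value*16 + digit):
  F -> 15
  15*16 + 15 (F) = 255
  255*16 + 5 = 4085
  4085*16 + 15 (F) = 65375
Decimal = 65375

65375


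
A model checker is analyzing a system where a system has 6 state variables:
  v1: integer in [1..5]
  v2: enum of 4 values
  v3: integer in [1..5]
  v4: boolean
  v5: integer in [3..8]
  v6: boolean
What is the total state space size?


State space = product of domain sizes of all variables.
Domain sizes:
  v1 (integer in [1..5]): 5
  v2 (enum of 4 values): 4
  v3 (integer in [1..5]): 5
  v4 (boolean): 2
  v5 (integer in [3..8]): 6
  v6 (boolean): 2
Product = 5 * 4 * 5 * 2 * 6 * 2 = 2400

2400


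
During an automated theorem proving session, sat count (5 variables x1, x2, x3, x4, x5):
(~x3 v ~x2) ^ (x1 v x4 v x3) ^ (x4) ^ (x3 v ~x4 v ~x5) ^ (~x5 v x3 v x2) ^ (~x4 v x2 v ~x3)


CNF with 6 clauses over 5 vars (32 assignments).
An assignment satisfies CNF iff every clause has >=1 true literal.
Check each row (bits = x1,x2,x3,x4,x5; clause T/F shown):
  row 0 [00000]: clauses=TFFTTT -> 0
  row 1 [00001]: clauses=TFFTFT -> 0
  row 2 [00010]: clauses=TTTTTT -> 1
  row 3 [00011]: clauses=TTTFFT -> 0
  row 4 [00100]: clauses=TTFTTT -> 0
  row 5 [00101]: clauses=TTFTTT -> 0
  row 6 [00110]: clauses=TTTTTF -> 0
  row 7 [00111]: clauses=TTTTTF -> 0
  row 8 [01000]: clauses=TFFTTT -> 0
  row 9 [01001]: clauses=TFFTTT -> 0
  row 10 [01010]: clauses=TTTTTT -> 1
  row 11 [01011]: clauses=TTTFTT -> 0
  row 12 [01100]: clauses=FTFTTT -> 0
  row 13 [01101]: clauses=FTFTTT -> 0
  row 14 [01110]: clauses=FTTTTT -> 0
  row 15 [01111]: clauses=FTTTTT -> 0
  row 16 [10000]: clauses=TTFTTT -> 0
  row 17 [10001]: clauses=TTFTFT -> 0
  row 18 [10010]: clauses=TTTTTT -> 1
  row 19 [10011]: clauses=TTTFFT -> 0
  row 20 [10100]: clauses=TTFTTT -> 0
  row 21 [10101]: clauses=TTFTTT -> 0
  row 22 [10110]: clauses=TTTTTF -> 0
  row 23 [10111]: clauses=TTTTTF -> 0
  row 24 [11000]: clauses=TTFTTT -> 0
  row 25 [11001]: clauses=TTFTTT -> 0
  row 26 [11010]: clauses=TTTTTT -> 1
  row 27 [11011]: clauses=TTTFTT -> 0
  row 28 [11100]: clauses=FTFTTT -> 0
  row 29 [11101]: clauses=FTFTTT -> 0
  row 30 [11110]: clauses=FTTTTT -> 0
  row 31 [11111]: clauses=FTTTTT -> 0
Full result column, 8 rows per line (x1,x2 fixed per line; x3,x4,x5 runs 000..111 left to right):
  rows 0-7 [x1,x2=00]: 00100000  (ones: 1)
  rows 8-15 [x1,x2=01]: 00100000  (ones: 1)
  rows 16-23 [x1,x2=10]: 00100000  (ones: 1)
  rows 24-31 [x1,x2=11]: 00100000  (ones: 1)
Satisfying assignments = 1+1+1+1 = 4

4


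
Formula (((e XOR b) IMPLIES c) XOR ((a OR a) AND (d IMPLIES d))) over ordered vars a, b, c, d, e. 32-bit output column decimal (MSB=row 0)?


Formula: (((e XOR b) IMPLIES c) XOR ((a OR a) AND (d IMPLIES d))) over a, b, c, d, e (32 rows)
Evaluate each row (bits = a,b,c,d,e, MSB first):
  row 0 [00000]: (((0 XOR 0) IMPLIES 0) XOR ((0 OR 0) AND (0 IMPLIES 0))) -> 1
  row 1 [00001]: (((1 XOR 0) IMPLIES 0) XOR ((0 OR 0) AND (0 IMPLIES 0))) -> 0
  row 2 [00010]: (((0 XOR 0) IMPLIES 0) XOR ((0 OR 0) AND (1 IMPLIES 1))) -> 1
  row 3 [00011]: (((1 XOR 0) IMPLIES 0) XOR ((0 OR 0) AND (1 IMPLIES 1))) -> 0
  row 4 [00100]: (((0 XOR 0) IMPLIES 1) XOR ((0 OR 0) AND (0 IMPLIES 0))) -> 1
  row 5 [00101]: (((1 XOR 0) IMPLIES 1) XOR ((0 OR 0) AND (0 IMPLIES 0))) -> 1
  row 6 [00110]: (((0 XOR 0) IMPLIES 1) XOR ((0 OR 0) AND (1 IMPLIES 1))) -> 1
  row 7 [00111]: (((1 XOR 0) IMPLIES 1) XOR ((0 OR 0) AND (1 IMPLIES 1))) -> 1
  row 8 [01000]: (((0 XOR 1) IMPLIES 0) XOR ((0 OR 0) AND (0 IMPLIES 0))) -> 0
  row 9 [01001]: (((1 XOR 1) IMPLIES 0) XOR ((0 OR 0) AND (0 IMPLIES 0))) -> 1
  row 10 [01010]: (((0 XOR 1) IMPLIES 0) XOR ((0 OR 0) AND (1 IMPLIES 1))) -> 0
  row 11 [01011]: (((1 XOR 1) IMPLIES 0) XOR ((0 OR 0) AND (1 IMPLIES 1))) -> 1
  row 12 [01100]: (((0 XOR 1) IMPLIES 1) XOR ((0 OR 0) AND (0 IMPLIES 0))) -> 1
  row 13 [01101]: (((1 XOR 1) IMPLIES 1) XOR ((0 OR 0) AND (0 IMPLIES 0))) -> 1
  row 14 [01110]: (((0 XOR 1) IMPLIES 1) XOR ((0 OR 0) AND (1 IMPLIES 1))) -> 1
  row 15 [01111]: (((1 XOR 1) IMPLIES 1) XOR ((0 OR 0) AND (1 IMPLIES 1))) -> 1
  row 16 [10000]: (((0 XOR 0) IMPLIES 0) XOR ((1 OR 1) AND (0 IMPLIES 0))) -> 0
  row 17 [10001]: (((1 XOR 0) IMPLIES 0) XOR ((1 OR 1) AND (0 IMPLIES 0))) -> 1
  row 18 [10010]: (((0 XOR 0) IMPLIES 0) XOR ((1 OR 1) AND (1 IMPLIES 1))) -> 0
  row 19 [10011]: (((1 XOR 0) IMPLIES 0) XOR ((1 OR 1) AND (1 IMPLIES 1))) -> 1
  row 20 [10100]: (((0 XOR 0) IMPLIES 1) XOR ((1 OR 1) AND (0 IMPLIES 0))) -> 0
  row 21 [10101]: (((1 XOR 0) IMPLIES 1) XOR ((1 OR 1) AND (0 IMPLIES 0))) -> 0
  row 22 [10110]: (((0 XOR 0) IMPLIES 1) XOR ((1 OR 1) AND (1 IMPLIES 1))) -> 0
  row 23 [10111]: (((1 XOR 0) IMPLIES 1) XOR ((1 OR 1) AND (1 IMPLIES 1))) -> 0
  row 24 [11000]: (((0 XOR 1) IMPLIES 0) XOR ((1 OR 1) AND (0 IMPLIES 0))) -> 1
  row 25 [11001]: (((1 XOR 1) IMPLIES 0) XOR ((1 OR 1) AND (0 IMPLIES 0))) -> 0
  row 26 [11010]: (((0 XOR 1) IMPLIES 0) XOR ((1 OR 1) AND (1 IMPLIES 1))) -> 1
  row 27 [11011]: (((1 XOR 1) IMPLIES 0) XOR ((1 OR 1) AND (1 IMPLIES 1))) -> 0
  row 28 [11100]: (((0 XOR 1) IMPLIES 1) XOR ((1 OR 1) AND (0 IMPLIES 0))) -> 0
  row 29 [11101]: (((1 XOR 1) IMPLIES 1) XOR ((1 OR 1) AND (0 IMPLIES 0))) -> 0
  row 30 [11110]: (((0 XOR 1) IMPLIES 1) XOR ((1 OR 1) AND (1 IMPLIES 1))) -> 0
  row 31 [11111]: (((1 XOR 1) IMPLIES 1) XOR ((1 OR 1) AND (1 IMPLIES 1))) -> 0
Full result column, 4 rows per line (a,b,c fixed per line; d,e runs 00..11 left to right):
  rows 0-3 [a,b,c=000]: 1010  = hex A
  rows 4-7 [a,b,c=001]: 1111  = hex F
  rows 8-11 [a,b,c=010]: 0101  = hex 5
  rows 12-15 [a,b,c=011]: 1111  = hex F
  rows 16-19 [a,b,c=100]: 0101  = hex 5
  rows 20-23 [a,b,c=101]: 0000  = hex 0
  rows 24-27 [a,b,c=110]: 1010  = hex A
  rows 28-31 [a,b,c=111]: 0000  = hex 0
Output column (row 0 .. row 31) = 10101111010111110101000010100000
Output column grouped in 4s = 1010 1111 0101 1111 0101 0000 1010 0000 = 0xAF5F50A0
Convert to decimal digit by digit (value = value*16 + digit):
  A -> 10
  10*16 + 15 (F) = 175
  175*16 + 5 = 2805
  2805*16 + 15 (F) = 44895
  44895*16 + 5 = 718325
  718325*16 + 0 = 11493200
  11493200*16 + 10 (A) = 183891210
  183891210*16 + 0 = 2942259360
Decimal = 2942259360

2942259360


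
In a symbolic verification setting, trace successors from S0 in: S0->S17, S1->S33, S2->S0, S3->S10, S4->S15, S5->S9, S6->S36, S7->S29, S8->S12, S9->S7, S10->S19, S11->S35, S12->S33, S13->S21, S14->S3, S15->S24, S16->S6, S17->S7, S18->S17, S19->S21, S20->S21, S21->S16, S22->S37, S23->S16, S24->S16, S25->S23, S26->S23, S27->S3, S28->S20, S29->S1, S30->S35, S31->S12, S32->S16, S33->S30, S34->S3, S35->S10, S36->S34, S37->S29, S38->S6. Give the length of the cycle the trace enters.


Trace from S0 until a state repeats:
  S0 -> S17 -> S7 -> S29 -> S1 -> S33 -> S30 -> S35 -> S10 -> S19 -> S21 -> S16 -> S6 -> S36 -> S34 -> S3 -> S10
S10 first seen at step 8, revisited at step 16.
Cycle length = 16 - 8 = 8

8


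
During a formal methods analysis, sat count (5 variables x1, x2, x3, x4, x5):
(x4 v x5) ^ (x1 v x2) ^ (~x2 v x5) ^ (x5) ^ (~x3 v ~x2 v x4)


CNF with 5 clauses over 5 vars (32 assignments).
An assignment satisfies CNF iff every clause has >=1 true literal.
Check each row (bits = x1,x2,x3,x4,x5; clause T/F shown):
  row 0 [00000]: clauses=FFTFT -> 0
  row 1 [00001]: clauses=TFTTT -> 0
  row 2 [00010]: clauses=TFTFT -> 0
  row 3 [00011]: clauses=TFTTT -> 0
  row 4 [00100]: clauses=FFTFT -> 0
  row 5 [00101]: clauses=TFTTT -> 0
  row 6 [00110]: clauses=TFTFT -> 0
  row 7 [00111]: clauses=TFTTT -> 0
  row 8 [01000]: clauses=FTFFT -> 0
  row 9 [01001]: clauses=TTTTT -> 1
  row 10 [01010]: clauses=TTFFT -> 0
  row 11 [01011]: clauses=TTTTT -> 1
  row 12 [01100]: clauses=FTFFF -> 0
  row 13 [01101]: clauses=TTTTF -> 0
  row 14 [01110]: clauses=TTFFT -> 0
  row 15 [01111]: clauses=TTTTT -> 1
  row 16 [10000]: clauses=FTTFT -> 0
  row 17 [10001]: clauses=TTTTT -> 1
  row 18 [10010]: clauses=TTTFT -> 0
  row 19 [10011]: clauses=TTTTT -> 1
  row 20 [10100]: clauses=FTTFT -> 0
  row 21 [10101]: clauses=TTTTT -> 1
  row 22 [10110]: clauses=TTTFT -> 0
  row 23 [10111]: clauses=TTTTT -> 1
  row 24 [11000]: clauses=FTFFT -> 0
  row 25 [11001]: clauses=TTTTT -> 1
  row 26 [11010]: clauses=TTFFT -> 0
  row 27 [11011]: clauses=TTTTT -> 1
  row 28 [11100]: clauses=FTFFF -> 0
  row 29 [11101]: clauses=TTTTF -> 0
  row 30 [11110]: clauses=TTFFT -> 0
  row 31 [11111]: clauses=TTTTT -> 1
Full result column, 8 rows per line (x1,x2 fixed per line; x3,x4,x5 runs 000..111 left to right):
  rows 0-7 [x1,x2=00]: 00000000  (ones: 0)
  rows 8-15 [x1,x2=01]: 01010001  (ones: 3)
  rows 16-23 [x1,x2=10]: 01010101  (ones: 4)
  rows 24-31 [x1,x2=11]: 01010001  (ones: 3)
Satisfying assignments = 0+3+4+3 = 10

10


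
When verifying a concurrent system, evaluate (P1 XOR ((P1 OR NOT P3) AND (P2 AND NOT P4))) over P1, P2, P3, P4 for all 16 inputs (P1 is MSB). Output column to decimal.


Formula: (P1 XOR ((P1 OR NOT P3) AND (P2 AND NOT P4))) over P1, P2, P3, P4 (16 rows)
Evaluate each row (bits = P1,P2,P3,P4, MSB first):
  row 0 [0000]: (0 XOR ((0 OR NOT 0) AND (0 AND NOT 0))) -> 0
  row 1 [0001]: (0 XOR ((0 OR NOT 0) AND (0 AND NOT 1))) -> 0
  row 2 [0010]: (0 XOR ((0 OR NOT 1) AND (0 AND NOT 0))) -> 0
  row 3 [0011]: (0 XOR ((0 OR NOT 1) AND (0 AND NOT 1))) -> 0
  row 4 [0100]: (0 XOR ((0 OR NOT 0) AND (1 AND NOT 0))) -> 1
  row 5 [0101]: (0 XOR ((0 OR NOT 0) AND (1 AND NOT 1))) -> 0
  row 6 [0110]: (0 XOR ((0 OR NOT 1) AND (1 AND NOT 0))) -> 0
  row 7 [0111]: (0 XOR ((0 OR NOT 1) AND (1 AND NOT 1))) -> 0
  row 8 [1000]: (1 XOR ((1 OR NOT 0) AND (0 AND NOT 0))) -> 1
  row 9 [1001]: (1 XOR ((1 OR NOT 0) AND (0 AND NOT 1))) -> 1
  row 10 [1010]: (1 XOR ((1 OR NOT 1) AND (0 AND NOT 0))) -> 1
  row 11 [1011]: (1 XOR ((1 OR NOT 1) AND (0 AND NOT 1))) -> 1
  row 12 [1100]: (1 XOR ((1 OR NOT 0) AND (1 AND NOT 0))) -> 0
  row 13 [1101]: (1 XOR ((1 OR NOT 0) AND (1 AND NOT 1))) -> 1
  row 14 [1110]: (1 XOR ((1 OR NOT 1) AND (1 AND NOT 0))) -> 0
  row 15 [1111]: (1 XOR ((1 OR NOT 1) AND (1 AND NOT 1))) -> 1
Full result column, 4 rows per line (P1,P2 fixed per line; P3,P4 runs 00..11 left to right):
  rows 0-3 [P1,P2=00]: 0000  = hex 0
  rows 4-7 [P1,P2=01]: 1000  = hex 8
  rows 8-11 [P1,P2=10]: 1111  = hex F
  rows 12-15 [P1,P2=11]: 0101  = hex 5
Output column (row 0 .. row 15) = 0000100011110101
Output column grouped in 4s = 0000 1000 1111 0101 = 0x08F5
Convert to decimal digit by digit (value = value*16 + digit):
  0 -> 0
  0*16 + 8 = 8
  8*16 + 15 (F) = 143
  143*16 + 5 = 2293
Decimal = 2293

2293


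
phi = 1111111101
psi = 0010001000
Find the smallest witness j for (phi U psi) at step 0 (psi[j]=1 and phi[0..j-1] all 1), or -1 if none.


(phi U psi) at 0: need smallest j with psi[j]=1 and phi[i]=1 for all i in [0,j).
Scan from step 0:
  step 0: phi=1, psi=0 -> continue
  step 1: phi=1, psi=0 -> continue
  step 2: psi=1 and phi held for [0,2) -> witness found
Witness step = 2

2


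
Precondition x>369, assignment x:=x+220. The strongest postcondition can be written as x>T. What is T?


Formula: sp(P, x:=E) = exists old_x. (x = E[old_x/x]) AND P[old_x/x] (old_x is the value of x before the assignment; eliminate old_x by solving x = E[old_x/x] for old_x)
Step 1: Precondition P: x>369, i.e. old_x > 369
Step 2: Assignment gives x = old_x + 220, so old_x = x - 220
Step 3: Substitute into P: x - 220 > 369
Step 4: Simplify: x > 369+220 = 589

589


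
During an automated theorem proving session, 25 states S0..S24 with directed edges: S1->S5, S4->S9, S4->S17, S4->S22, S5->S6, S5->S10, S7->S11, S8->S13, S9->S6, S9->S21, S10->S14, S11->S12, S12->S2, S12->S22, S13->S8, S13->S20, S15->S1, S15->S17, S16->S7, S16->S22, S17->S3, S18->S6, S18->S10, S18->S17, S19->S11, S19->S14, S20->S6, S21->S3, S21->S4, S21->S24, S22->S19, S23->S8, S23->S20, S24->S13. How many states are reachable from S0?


BFS from S0:
  layer 0: {S0}
Reachable set: {S0}
Count = 1

1


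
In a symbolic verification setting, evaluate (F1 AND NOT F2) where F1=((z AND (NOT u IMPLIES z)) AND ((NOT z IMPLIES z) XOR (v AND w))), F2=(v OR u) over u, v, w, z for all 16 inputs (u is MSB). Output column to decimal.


F1 = ((z AND (NOT u IMPLIES z)) AND ((NOT z IMPLIES z) XOR (v AND w)))
F2 = (v OR u)
Counterexample to F1=>F2 is where F1=1 and F2=0.
Evaluate each row (bits = u,v,w,z, MSB first):
  row 0 [0000]: F1=0 F2=0 -> F1&~F2 -> 0
  row 1 [0001]: F1=1 F2=0 -> F1&~F2 -> 1
  row 2 [0010]: F1=0 F2=0 -> F1&~F2 -> 0
  row 3 [0011]: F1=1 F2=0 -> F1&~F2 -> 1
  row 4 [0100]: F1=0 F2=1 -> F1&~F2 -> 0
  row 5 [0101]: F1=1 F2=1 -> F1&~F2 -> 0
  row 6 [0110]: F1=0 F2=1 -> F1&~F2 -> 0
  row 7 [0111]: F1=0 F2=1 -> F1&~F2 -> 0
  row 8 [1000]: F1=0 F2=1 -> F1&~F2 -> 0
  row 9 [1001]: F1=1 F2=1 -> F1&~F2 -> 0
  row 10 [1010]: F1=0 F2=1 -> F1&~F2 -> 0
  row 11 [1011]: F1=1 F2=1 -> F1&~F2 -> 0
  row 12 [1100]: F1=0 F2=1 -> F1&~F2 -> 0
  row 13 [1101]: F1=1 F2=1 -> F1&~F2 -> 0
  row 14 [1110]: F1=0 F2=1 -> F1&~F2 -> 0
  row 15 [1111]: F1=0 F2=1 -> F1&~F2 -> 0
Full result column, 4 rows per line (u,v fixed per line; w,z runs 00..11 left to right):
  rows 0-3 [u,v=00]: 0101  = hex 5
  rows 4-7 [u,v=01]: 0000  = hex 0
  rows 8-11 [u,v=10]: 0000  = hex 0
  rows 12-15 [u,v=11]: 0000  = hex 0
Counterexample vector (row 0 .. row 15) = 0101000000000000
Output column grouped in 4s = 0101 0000 0000 0000 = 0x5000
Convert to decimal digit by digit (value = value*16 + digit):
  5 -> 5
  5*16 + 0 = 80
  80*16 + 0 = 1280
  1280*16 + 0 = 20480
Decimal = 20480

20480


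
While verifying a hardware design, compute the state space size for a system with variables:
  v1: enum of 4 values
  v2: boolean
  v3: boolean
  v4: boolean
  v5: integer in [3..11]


State space = product of domain sizes of all variables.
Domain sizes:
  v1 (enum of 4 values): 4
  v2 (boolean): 2
  v3 (boolean): 2
  v4 (boolean): 2
  v5 (integer in [3..11]): 9
Product = 4 * 2 * 2 * 2 * 9 = 288

288


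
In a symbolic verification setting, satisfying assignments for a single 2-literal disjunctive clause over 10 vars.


Step 1: Total=2^10=1024
Step 2: Unsat when all 2 false: 2^8=256
Step 3: Sat=1024-256=768

768


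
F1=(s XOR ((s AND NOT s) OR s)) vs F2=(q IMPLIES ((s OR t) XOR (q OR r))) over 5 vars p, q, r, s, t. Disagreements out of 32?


F1 = (s XOR ((s AND NOT s) OR s))
F2 = (q IMPLIES ((s OR t) XOR (q OR r)))
Evaluate both on each of 32 rows (bits = p,q,r,s,t):
  row 0 [00000]: F1=0 F2=1 (differ) -> 1
  row 1 [00001]: F1=0 F2=1 (differ) -> 1
  row 2 [00010]: F1=0 F2=1 (differ) -> 1
  row 3 [00011]: F1=0 F2=1 (differ) -> 1
  row 4 [00100]: F1=0 F2=1 (differ) -> 1
  row 5 [00101]: F1=0 F2=1 (differ) -> 1
  row 6 [00110]: F1=0 F2=1 (differ) -> 1
  row 7 [00111]: F1=0 F2=1 (differ) -> 1
  row 8 [01000]: F1=0 F2=1 (differ) -> 1
  row 9 [01001]: F1=0 F2=0 -> 0
  row 10 [01010]: F1=0 F2=0 -> 0
  row 11 [01011]: F1=0 F2=0 -> 0
  row 12 [01100]: F1=0 F2=1 (differ) -> 1
  row 13 [01101]: F1=0 F2=0 -> 0
  row 14 [01110]: F1=0 F2=0 -> 0
  row 15 [01111]: F1=0 F2=0 -> 0
  row 16 [10000]: F1=0 F2=1 (differ) -> 1
  row 17 [10001]: F1=0 F2=1 (differ) -> 1
  row 18 [10010]: F1=0 F2=1 (differ) -> 1
  row 19 [10011]: F1=0 F2=1 (differ) -> 1
  row 20 [10100]: F1=0 F2=1 (differ) -> 1
  row 21 [10101]: F1=0 F2=1 (differ) -> 1
  row 22 [10110]: F1=0 F2=1 (differ) -> 1
  row 23 [10111]: F1=0 F2=1 (differ) -> 1
  row 24 [11000]: F1=0 F2=1 (differ) -> 1
  row 25 [11001]: F1=0 F2=0 -> 0
  row 26 [11010]: F1=0 F2=0 -> 0
  row 27 [11011]: F1=0 F2=0 -> 0
  row 28 [11100]: F1=0 F2=1 (differ) -> 1
  row 29 [11101]: F1=0 F2=0 -> 0
  row 30 [11110]: F1=0 F2=0 -> 0
  row 31 [11111]: F1=0 F2=0 -> 0
Full result column, 8 rows per line (p,q fixed per line; r,s,t runs 000..111 left to right):
  rows 0-7 [p,q=00]: 11111111  (ones: 8)
  rows 8-15 [p,q=01]: 10001000  (ones: 2)
  rows 16-23 [p,q=10]: 11111111  (ones: 8)
  rows 24-31 [p,q=11]: 10001000  (ones: 2)
Disagreements = 8+2+8+2 = 20

20


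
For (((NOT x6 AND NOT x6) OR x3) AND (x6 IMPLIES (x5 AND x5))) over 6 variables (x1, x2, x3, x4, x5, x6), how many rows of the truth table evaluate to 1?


Formula: (((NOT x6 AND NOT x6) OR x3) AND (x6 IMPLIES (x5 AND x5))) over 6 vars (64 rows)
Evaluate each row (x1, x2, x3, x4, x5, x6 as bits, MSB first):
  row 0 [000000]: (((NOT 0 AND NOT 0) OR 0) AND (0 IMPLIES (0 AND 0))) -> 1
  row 1 [000001]: (((NOT 1 AND NOT 1) OR 0) AND (1 IMPLIES (0 AND 0))) -> 0
  row 2 [000010]: (((NOT 0 AND NOT 0) OR 0) AND (0 IMPLIES (1 AND 1))) -> 1
  row 3 [000011]: (((NOT 1 AND NOT 1) OR 0) AND (1 IMPLIES (1 AND 1))) -> 0
  row 4 [000100]: (((NOT 0 AND NOT 0) OR 0) AND (0 IMPLIES (0 AND 0))) -> 1
  (every remaining row is evaluated the same way; all 64 results are listed next)
Full result column, 8 rows per line (x1,x2,x3 fixed per line; x4,x5,x6 runs 000..111 left to right):
  rows 0-7 [x1,x2,x3=000]: 10101010  (ones: 4)
  rows 8-15 [x1,x2,x3=001]: 10111011  (ones: 6)
  rows 16-23 [x1,x2,x3=010]: 10101010  (ones: 4)
  rows 24-31 [x1,x2,x3=011]: 10111011  (ones: 6)
  rows 32-39 [x1,x2,x3=100]: 10101010  (ones: 4)
  rows 40-47 [x1,x2,x3=101]: 10111011  (ones: 6)
  rows 48-55 [x1,x2,x3=110]: 10101010  (ones: 4)
  rows 56-63 [x1,x2,x3=111]: 10111011  (ones: 6)
Count of 1-rows = 4+6+4+6+4+6+4+6 = 40

40


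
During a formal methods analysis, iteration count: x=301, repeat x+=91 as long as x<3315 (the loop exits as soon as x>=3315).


Step 1: x goes from 301 toward 3315 by 91; the body runs while x<3315, so iterations = ceil((bound-start)/step)
Step 2: Distance=3014
Step 3: ceil(3014/91)=34

34


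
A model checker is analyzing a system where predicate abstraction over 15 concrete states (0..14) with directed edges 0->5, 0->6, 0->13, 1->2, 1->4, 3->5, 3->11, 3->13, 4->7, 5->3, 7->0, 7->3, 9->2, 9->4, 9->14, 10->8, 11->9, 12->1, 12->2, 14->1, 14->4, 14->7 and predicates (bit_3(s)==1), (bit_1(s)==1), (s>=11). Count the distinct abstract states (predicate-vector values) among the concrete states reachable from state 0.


BFS from 0:
Concrete reachable: {0, 1, 2, 3, 4, 5, 6, 7, 9, 11, 13, 14}
Abstract via predicates (bit_3(s)==1), (bit_1(s)==1), (s>=11):
  (0,0,0) <- {0, 1, 4, 5}
  (0,1,0) <- {2, 3, 6, 7}
  (1,0,0) <- {9}
  (1,0,1) <- {13}
  (1,1,1) <- {11, 14}
Distinct abstract states = 5

5


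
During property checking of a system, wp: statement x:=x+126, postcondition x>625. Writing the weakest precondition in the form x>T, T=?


Formula: wp(x:=E, P) = P[E/x] (substitute E for x in postcondition)
Step 1: Postcondition: x>625
Step 2: Substitute x+126 for x: x+126>625
Step 3: Solve for x: x > 625-126 = 499

499


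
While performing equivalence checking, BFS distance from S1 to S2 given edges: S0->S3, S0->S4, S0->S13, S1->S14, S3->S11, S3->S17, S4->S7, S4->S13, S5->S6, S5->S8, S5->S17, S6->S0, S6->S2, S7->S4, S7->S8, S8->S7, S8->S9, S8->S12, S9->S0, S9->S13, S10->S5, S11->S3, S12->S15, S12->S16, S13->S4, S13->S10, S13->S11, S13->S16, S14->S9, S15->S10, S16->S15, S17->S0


BFS layer-by-layer from S1:
  dist 0: {S1}
  dist 1: {S14}
  dist 2: {S9}
  dist 3: {S0, S13}
  dist 4: {S3, S4, S10, S11, S16}
  dist 5: {S5, S7, S15, S17}
  dist 6: {S6, S8}
  dist 7: {S2, S12}
  -> S2 reached at distance 7
Shortest path length = 7

7


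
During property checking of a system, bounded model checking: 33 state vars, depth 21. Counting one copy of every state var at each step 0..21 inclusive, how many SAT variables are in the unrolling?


BMC unrolls to depth k, creating one copy of each state var for steps 0..k.
Step count = 21 + 1 = 22 (steps 0 through 21)
Vars per step = 33
Total = 33 * 22 = 726

726


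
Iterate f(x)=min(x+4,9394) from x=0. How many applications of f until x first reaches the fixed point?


Step 1: x=0, cap=9394, increment=4
Step 2: x grows by 4 each step until capped at 9394; fixed point is x=9394
Step 3: iterations = ceil(9394/4) = 2349

2349


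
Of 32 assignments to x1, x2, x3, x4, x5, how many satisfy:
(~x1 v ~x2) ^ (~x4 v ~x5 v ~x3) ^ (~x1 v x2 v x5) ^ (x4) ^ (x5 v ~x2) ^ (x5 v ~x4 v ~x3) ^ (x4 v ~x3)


CNF with 7 clauses over 5 vars (32 assignments).
An assignment satisfies CNF iff every clause has >=1 true literal.
Check each row (bits = x1,x2,x3,x4,x5; clause T/F shown):
  row 0 [00000]: clauses=TTTFTTT -> 0
  row 1 [00001]: clauses=TTTFTTT -> 0
  row 2 [00010]: clauses=TTTTTTT -> 1
  row 3 [00011]: clauses=TTTTTTT -> 1
  row 4 [00100]: clauses=TTTFTTF -> 0
  row 5 [00101]: clauses=TTTFTTF -> 0
  row 6 [00110]: clauses=TTTTTFT -> 0
  row 7 [00111]: clauses=TFTTTTT -> 0
  row 8 [01000]: clauses=TTTFFTT -> 0
  row 9 [01001]: clauses=TTTFTTT -> 0
  row 10 [01010]: clauses=TTTTFTT -> 0
  row 11 [01011]: clauses=TTTTTTT -> 1
  row 12 [01100]: clauses=TTTFFTF -> 0
  row 13 [01101]: clauses=TTTFTTF -> 0
  row 14 [01110]: clauses=TTTTFFT -> 0
  row 15 [01111]: clauses=TFTTTTT -> 0
  row 16 [10000]: clauses=TTFFTTT -> 0
  row 17 [10001]: clauses=TTTFTTT -> 0
  row 18 [10010]: clauses=TTFTTTT -> 0
  row 19 [10011]: clauses=TTTTTTT -> 1
  row 20 [10100]: clauses=TTFFTTF -> 0
  row 21 [10101]: clauses=TTTFTTF -> 0
  row 22 [10110]: clauses=TTFTTFT -> 0
  row 23 [10111]: clauses=TFTTTTT -> 0
  row 24 [11000]: clauses=FTTFFTT -> 0
  row 25 [11001]: clauses=FTTFTTT -> 0
  row 26 [11010]: clauses=FTTTFTT -> 0
  row 27 [11011]: clauses=FTTTTTT -> 0
  row 28 [11100]: clauses=FTTFFTF -> 0
  row 29 [11101]: clauses=FTTFTTF -> 0
  row 30 [11110]: clauses=FTTTFFT -> 0
  row 31 [11111]: clauses=FFTTTTT -> 0
Full result column, 8 rows per line (x1,x2 fixed per line; x3,x4,x5 runs 000..111 left to right):
  rows 0-7 [x1,x2=00]: 00110000  (ones: 2)
  rows 8-15 [x1,x2=01]: 00010000  (ones: 1)
  rows 16-23 [x1,x2=10]: 00010000  (ones: 1)
  rows 24-31 [x1,x2=11]: 00000000  (ones: 0)
Satisfying assignments = 2+1+1+0 = 4

4


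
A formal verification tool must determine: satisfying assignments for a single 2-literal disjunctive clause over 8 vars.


Step 1: Total=2^8=256
Step 2: Unsat when all 2 false: 2^6=64
Step 3: Sat=256-64=192

192


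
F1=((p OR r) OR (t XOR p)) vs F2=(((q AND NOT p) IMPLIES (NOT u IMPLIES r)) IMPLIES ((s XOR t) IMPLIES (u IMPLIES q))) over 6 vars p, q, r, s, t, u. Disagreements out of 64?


F1 = ((p OR r) OR (t XOR p))
F2 = (((q AND NOT p) IMPLIES (NOT u IMPLIES r)) IMPLIES ((s XOR t) IMPLIES (u IMPLIES q)))
Evaluate both on each of 64 rows (bits = p,q,r,s,t,u):
  row 0 [000000]: F1=0 F2=1 (differ) -> 1
  row 1 [000001]: F1=0 F2=1 (differ) -> 1
  row 2 [000010]: F1=1 F2=1 -> 0
  row 3 [000011]: F1=1 F2=0 (differ) -> 1
  row 4 [000100]: F1=0 F2=1 (differ) -> 1
  (every remaining row is evaluated the same way; all 64 results are listed next)
Full result column, 8 rows per line (p,q,r fixed per line; s,t,u runs 000..111 left to right):
  rows 0-7 [p,q,r=000]: 11011000  (ones: 4)
  rows 8-15 [p,q,r=001]: 00010100  (ones: 2)
  rows 16-23 [p,q,r=010]: 11001100  (ones: 4)
  rows 24-31 [p,q,r=011]: 00000000  (ones: 0)
  rows 32-39 [p,q,r=100]: 00010100  (ones: 2)
  rows 40-47 [p,q,r=101]: 00010100  (ones: 2)
  rows 48-55 [p,q,r=110]: 00000000  (ones: 0)
  rows 56-63 [p,q,r=111]: 00000000  (ones: 0)
Disagreements = 4+2+4+0+2+2+0+0 = 14

14


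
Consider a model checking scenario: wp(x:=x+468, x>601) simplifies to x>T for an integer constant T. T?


Formula: wp(x:=E, P) = P[E/x] (substitute E for x in postcondition)
Step 1: Postcondition: x>601
Step 2: Substitute x+468 for x: x+468>601
Step 3: Solve for x: x > 601-468 = 133

133


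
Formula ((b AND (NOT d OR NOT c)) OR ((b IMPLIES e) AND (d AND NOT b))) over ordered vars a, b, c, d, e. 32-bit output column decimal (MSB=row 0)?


Formula: ((b AND (NOT d OR NOT c)) OR ((b IMPLIES e) AND (d AND NOT b))) over a, b, c, d, e (32 rows)
Evaluate each row (bits = a,b,c,d,e, MSB first):
  row 0 [00000]: ((0 AND (NOT 0 OR NOT 0)) OR ((0 IMPLIES 0) AND (0 AND NOT 0))) -> 0
  row 1 [00001]: ((0 AND (NOT 0 OR NOT 0)) OR ((0 IMPLIES 1) AND (0 AND NOT 0))) -> 0
  row 2 [00010]: ((0 AND (NOT 1 OR NOT 0)) OR ((0 IMPLIES 0) AND (1 AND NOT 0))) -> 1
  row 3 [00011]: ((0 AND (NOT 1 OR NOT 0)) OR ((0 IMPLIES 1) AND (1 AND NOT 0))) -> 1
  row 4 [00100]: ((0 AND (NOT 0 OR NOT 1)) OR ((0 IMPLIES 0) AND (0 AND NOT 0))) -> 0
  row 5 [00101]: ((0 AND (NOT 0 OR NOT 1)) OR ((0 IMPLIES 1) AND (0 AND NOT 0))) -> 0
  row 6 [00110]: ((0 AND (NOT 1 OR NOT 1)) OR ((0 IMPLIES 0) AND (1 AND NOT 0))) -> 1
  row 7 [00111]: ((0 AND (NOT 1 OR NOT 1)) OR ((0 IMPLIES 1) AND (1 AND NOT 0))) -> 1
  row 8 [01000]: ((1 AND (NOT 0 OR NOT 0)) OR ((1 IMPLIES 0) AND (0 AND NOT 1))) -> 1
  row 9 [01001]: ((1 AND (NOT 0 OR NOT 0)) OR ((1 IMPLIES 1) AND (0 AND NOT 1))) -> 1
  row 10 [01010]: ((1 AND (NOT 1 OR NOT 0)) OR ((1 IMPLIES 0) AND (1 AND NOT 1))) -> 1
  row 11 [01011]: ((1 AND (NOT 1 OR NOT 0)) OR ((1 IMPLIES 1) AND (1 AND NOT 1))) -> 1
  row 12 [01100]: ((1 AND (NOT 0 OR NOT 1)) OR ((1 IMPLIES 0) AND (0 AND NOT 1))) -> 1
  row 13 [01101]: ((1 AND (NOT 0 OR NOT 1)) OR ((1 IMPLIES 1) AND (0 AND NOT 1))) -> 1
  row 14 [01110]: ((1 AND (NOT 1 OR NOT 1)) OR ((1 IMPLIES 0) AND (1 AND NOT 1))) -> 0
  row 15 [01111]: ((1 AND (NOT 1 OR NOT 1)) OR ((1 IMPLIES 1) AND (1 AND NOT 1))) -> 0
  row 16 [10000]: ((0 AND (NOT 0 OR NOT 0)) OR ((0 IMPLIES 0) AND (0 AND NOT 0))) -> 0
  row 17 [10001]: ((0 AND (NOT 0 OR NOT 0)) OR ((0 IMPLIES 1) AND (0 AND NOT 0))) -> 0
  row 18 [10010]: ((0 AND (NOT 1 OR NOT 0)) OR ((0 IMPLIES 0) AND (1 AND NOT 0))) -> 1
  row 19 [10011]: ((0 AND (NOT 1 OR NOT 0)) OR ((0 IMPLIES 1) AND (1 AND NOT 0))) -> 1
  row 20 [10100]: ((0 AND (NOT 0 OR NOT 1)) OR ((0 IMPLIES 0) AND (0 AND NOT 0))) -> 0
  row 21 [10101]: ((0 AND (NOT 0 OR NOT 1)) OR ((0 IMPLIES 1) AND (0 AND NOT 0))) -> 0
  row 22 [10110]: ((0 AND (NOT 1 OR NOT 1)) OR ((0 IMPLIES 0) AND (1 AND NOT 0))) -> 1
  row 23 [10111]: ((0 AND (NOT 1 OR NOT 1)) OR ((0 IMPLIES 1) AND (1 AND NOT 0))) -> 1
  row 24 [11000]: ((1 AND (NOT 0 OR NOT 0)) OR ((1 IMPLIES 0) AND (0 AND NOT 1))) -> 1
  row 25 [11001]: ((1 AND (NOT 0 OR NOT 0)) OR ((1 IMPLIES 1) AND (0 AND NOT 1))) -> 1
  row 26 [11010]: ((1 AND (NOT 1 OR NOT 0)) OR ((1 IMPLIES 0) AND (1 AND NOT 1))) -> 1
  row 27 [11011]: ((1 AND (NOT 1 OR NOT 0)) OR ((1 IMPLIES 1) AND (1 AND NOT 1))) -> 1
  row 28 [11100]: ((1 AND (NOT 0 OR NOT 1)) OR ((1 IMPLIES 0) AND (0 AND NOT 1))) -> 1
  row 29 [11101]: ((1 AND (NOT 0 OR NOT 1)) OR ((1 IMPLIES 1) AND (0 AND NOT 1))) -> 1
  row 30 [11110]: ((1 AND (NOT 1 OR NOT 1)) OR ((1 IMPLIES 0) AND (1 AND NOT 1))) -> 0
  row 31 [11111]: ((1 AND (NOT 1 OR NOT 1)) OR ((1 IMPLIES 1) AND (1 AND NOT 1))) -> 0
Full result column, 4 rows per line (a,b,c fixed per line; d,e runs 00..11 left to right):
  rows 0-3 [a,b,c=000]: 0011  = hex 3
  rows 4-7 [a,b,c=001]: 0011  = hex 3
  rows 8-11 [a,b,c=010]: 1111  = hex F
  rows 12-15 [a,b,c=011]: 1100  = hex C
  rows 16-19 [a,b,c=100]: 0011  = hex 3
  rows 20-23 [a,b,c=101]: 0011  = hex 3
  rows 24-27 [a,b,c=110]: 1111  = hex F
  rows 28-31 [a,b,c=111]: 1100  = hex C
Output column (row 0 .. row 31) = 00110011111111000011001111111100
Output column grouped in 4s = 0011 0011 1111 1100 0011 0011 1111 1100 = 0x33FC33FC
Convert to decimal digit by digit (value = value*16 + digit):
  3 -> 3
  3*16 + 3 = 51
  51*16 + 15 (F) = 831
  831*16 + 12 (C) = 13308
  13308*16 + 3 = 212931
  212931*16 + 3 = 3406899
  3406899*16 + 15 (F) = 54510399
  54510399*16 + 12 (C) = 872166396
Decimal = 872166396

872166396


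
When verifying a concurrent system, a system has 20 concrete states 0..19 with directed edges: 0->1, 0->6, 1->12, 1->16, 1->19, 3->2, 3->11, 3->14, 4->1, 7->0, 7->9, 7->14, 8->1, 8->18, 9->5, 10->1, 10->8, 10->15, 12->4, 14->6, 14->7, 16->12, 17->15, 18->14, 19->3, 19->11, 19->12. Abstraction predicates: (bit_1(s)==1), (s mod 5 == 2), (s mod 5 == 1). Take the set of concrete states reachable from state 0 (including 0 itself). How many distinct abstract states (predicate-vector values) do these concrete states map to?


BFS from 0:
Concrete reachable: {0, 1, 2, 3, 4, 5, 6, 7, 9, 11, 12, 14, 16, 19}
Abstract via predicates (bit_1(s)==1), (s mod 5 == 2), (s mod 5 == 1):
  (0,0,0) <- {0, 4, 5, 9}
  (0,0,1) <- {1, 16}
  (0,1,0) <- {12}
  (1,0,0) <- {3, 14, 19}
  (1,0,1) <- {6, 11}
  (1,1,0) <- {2, 7}
Distinct abstract states = 6

6


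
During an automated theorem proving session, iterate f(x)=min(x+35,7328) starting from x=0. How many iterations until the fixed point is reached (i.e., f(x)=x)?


Step 1: x=0, cap=7328, increment=35
Step 2: x grows by 35 each step until capped at 7328; fixed point is x=7328
Step 3: iterations = ceil(7328/35) = 210

210


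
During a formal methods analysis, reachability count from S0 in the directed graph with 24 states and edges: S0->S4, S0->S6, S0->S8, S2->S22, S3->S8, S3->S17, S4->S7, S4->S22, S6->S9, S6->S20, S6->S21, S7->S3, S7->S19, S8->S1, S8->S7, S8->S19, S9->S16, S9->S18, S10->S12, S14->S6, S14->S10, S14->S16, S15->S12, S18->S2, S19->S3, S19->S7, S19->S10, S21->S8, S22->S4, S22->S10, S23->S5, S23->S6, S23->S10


BFS from S0:
  layer 0: {S0}
  layer 1: {S4, S6, S8}
  layer 2: {S1, S7, S9, S19, S20, S21, S22}
  layer 3: {S3, S10, S16, S18}
  layer 4: {S2, S12, S17}
Reachable set: {S0, S1, S2, S3, S4, S6, S7, S8, S9, S10, S12, S16, S17, S18, S19, S20, S21, S22}
Count = 18

18


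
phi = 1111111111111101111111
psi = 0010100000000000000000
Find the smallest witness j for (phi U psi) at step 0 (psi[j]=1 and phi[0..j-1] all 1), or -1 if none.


(phi U psi) at 0: need smallest j with psi[j]=1 and phi[i]=1 for all i in [0,j).
Scan from step 0:
  step 0: phi=1, psi=0 -> continue
  step 1: phi=1, psi=0 -> continue
  step 2: psi=1 and phi held for [0,2) -> witness found
Witness step = 2

2


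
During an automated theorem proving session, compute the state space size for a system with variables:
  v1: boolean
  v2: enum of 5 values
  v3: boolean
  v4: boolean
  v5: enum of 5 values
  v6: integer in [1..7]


State space = product of domain sizes of all variables.
Domain sizes:
  v1 (boolean): 2
  v2 (enum of 5 values): 5
  v3 (boolean): 2
  v4 (boolean): 2
  v5 (enum of 5 values): 5
  v6 (integer in [1..7]): 7
Product = 2 * 5 * 2 * 2 * 5 * 7 = 1400

1400


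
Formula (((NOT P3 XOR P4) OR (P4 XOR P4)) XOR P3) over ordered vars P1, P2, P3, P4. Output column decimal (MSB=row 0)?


Formula: (((NOT P3 XOR P4) OR (P4 XOR P4)) XOR P3) over P1, P2, P3, P4 (16 rows)
Evaluate each row (bits = P1,P2,P3,P4, MSB first):
  row 0 [0000]: (((NOT 0 XOR 0) OR (0 XOR 0)) XOR 0) -> 1
  row 1 [0001]: (((NOT 0 XOR 1) OR (1 XOR 1)) XOR 0) -> 0
  row 2 [0010]: (((NOT 1 XOR 0) OR (0 XOR 0)) XOR 1) -> 1
  row 3 [0011]: (((NOT 1 XOR 1) OR (1 XOR 1)) XOR 1) -> 0
  row 4 [0100]: (((NOT 0 XOR 0) OR (0 XOR 0)) XOR 0) -> 1
  row 5 [0101]: (((NOT 0 XOR 1) OR (1 XOR 1)) XOR 0) -> 0
  row 6 [0110]: (((NOT 1 XOR 0) OR (0 XOR 0)) XOR 1) -> 1
  row 7 [0111]: (((NOT 1 XOR 1) OR (1 XOR 1)) XOR 1) -> 0
  row 8 [1000]: (((NOT 0 XOR 0) OR (0 XOR 0)) XOR 0) -> 1
  row 9 [1001]: (((NOT 0 XOR 1) OR (1 XOR 1)) XOR 0) -> 0
  row 10 [1010]: (((NOT 1 XOR 0) OR (0 XOR 0)) XOR 1) -> 1
  row 11 [1011]: (((NOT 1 XOR 1) OR (1 XOR 1)) XOR 1) -> 0
  row 12 [1100]: (((NOT 0 XOR 0) OR (0 XOR 0)) XOR 0) -> 1
  row 13 [1101]: (((NOT 0 XOR 1) OR (1 XOR 1)) XOR 0) -> 0
  row 14 [1110]: (((NOT 1 XOR 0) OR (0 XOR 0)) XOR 1) -> 1
  row 15 [1111]: (((NOT 1 XOR 1) OR (1 XOR 1)) XOR 1) -> 0
Full result column, 4 rows per line (P1,P2 fixed per line; P3,P4 runs 00..11 left to right):
  rows 0-3 [P1,P2=00]: 1010  = hex A
  rows 4-7 [P1,P2=01]: 1010  = hex A
  rows 8-11 [P1,P2=10]: 1010  = hex A
  rows 12-15 [P1,P2=11]: 1010  = hex A
Output column (row 0 .. row 15) = 1010101010101010
Output column grouped in 4s = 1010 1010 1010 1010 = 0xAAAA
Convert to decimal digit by digit (value = value*16 + digit):
  A -> 10
  10*16 + 10 (A) = 170
  170*16 + 10 (A) = 2730
  2730*16 + 10 (A) = 43690
Decimal = 43690

43690
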